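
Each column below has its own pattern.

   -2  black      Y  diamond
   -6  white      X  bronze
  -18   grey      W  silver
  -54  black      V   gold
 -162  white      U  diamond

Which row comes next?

For the first component, ×3 each step: -2, -6, -18, -54, -162 → -486.
For the shade, repeats black → white → grey: black, white, grey, black, white → grey.
Letter: letters move back 1 place in the alphabet, so Y, X, W, V, U → T.
Rank goes diamond, bronze, silver, gold, diamond → bronze (repeats diamond → bronze → silver → gold).
Putting it together: -486  grey  T  bronze.

-486  grey  T  bronze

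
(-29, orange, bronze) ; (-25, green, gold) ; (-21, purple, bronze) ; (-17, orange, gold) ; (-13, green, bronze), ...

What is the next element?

First entry: +4 each step, so -29, -25, -21, -17, -13 → -9.
Colour — repeats orange → green → purple: orange, green, purple, orange, green → purple.
Rank: bronze, gold, bronze, gold, bronze → gold (alternates bronze ↔ gold).
Putting it together: (-9, purple, gold).

(-9, purple, gold)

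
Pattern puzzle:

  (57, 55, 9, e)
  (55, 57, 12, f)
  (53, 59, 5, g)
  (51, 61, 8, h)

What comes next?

(49, 63, 1, i)

First entry: −2 each step; 57, 55, 53, 51 → 49.
Second entry: +2 each step, so 55, 57, 59, 61 → 63.
Third entry: alternating steps +3, −7, +3, −7, …, so 9, 12, 5, 8 → 1.
Letter — letters move forward 1 place in the alphabet: e, f, g, h → i.
Combining the parts gives (49, 63, 1, i).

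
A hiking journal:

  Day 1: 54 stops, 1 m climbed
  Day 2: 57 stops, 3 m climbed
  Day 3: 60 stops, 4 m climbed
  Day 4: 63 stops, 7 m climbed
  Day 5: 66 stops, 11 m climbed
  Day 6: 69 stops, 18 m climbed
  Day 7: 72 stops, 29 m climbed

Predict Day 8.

75 stops, 47 m climbed

Stops: +3 each step; 54, 57, 60, 63, 66, 69, 72 → 75.
M climbed goes 1, 3, 4, 7, 11, 18, 29 → 47 (each term is the sum of the two before it).
So the next line is 75 stops, 47 m climbed.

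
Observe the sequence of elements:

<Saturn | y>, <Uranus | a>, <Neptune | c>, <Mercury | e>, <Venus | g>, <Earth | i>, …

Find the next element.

Planet goes Saturn, Uranus, Neptune, Mercury, Venus, Earth → Mars (runs through the planets Mercury→Neptune).
Letter: letters move forward 2 places in the alphabet, wrapping Z→A, so y, a, c, e, g, i → k.
So the next element is <Mars | k>.

<Mars | k>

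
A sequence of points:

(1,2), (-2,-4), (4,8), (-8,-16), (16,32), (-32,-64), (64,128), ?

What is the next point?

First part: 1, -2, 4, -8, 16, -32, 64 → -128 (×(-2) each step).
Second part: ×(-2) each step; 2, -4, 8, -16, 32, -64, 128 → -256.
Putting it together: (-128,-256).

(-128,-256)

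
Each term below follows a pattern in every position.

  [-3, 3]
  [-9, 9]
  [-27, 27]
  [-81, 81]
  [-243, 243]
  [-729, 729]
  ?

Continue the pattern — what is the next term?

First component — ×3 each step: -3, -9, -27, -81, -243, -729 → -2187.
Second component — always the negative of the first component: 3, 9, 27, 81, 243, 729 → 2187.
Combining the parts gives [-2187, 2187].

[-2187, 2187]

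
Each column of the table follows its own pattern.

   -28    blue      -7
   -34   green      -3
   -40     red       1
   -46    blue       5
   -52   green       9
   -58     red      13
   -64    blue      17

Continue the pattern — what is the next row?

-70  green  21

First component goes -28, -34, -40, -46, -52, -58, -64 → -70 (−6 each step).
Colour — repeats blue → green → red: blue, green, red, blue, green, red, blue → green.
Third component goes -7, -3, 1, 5, 9, 13, 17 → 21 (+4 each step).
Combining the parts gives -70  green  21.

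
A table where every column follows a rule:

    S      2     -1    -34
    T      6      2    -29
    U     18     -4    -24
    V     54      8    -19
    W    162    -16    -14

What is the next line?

X  486  32  -9

Letter: letters move forward 1 place in the alphabet; S, T, U, V, W → X.
Second component: 2, 6, 18, 54, 162 → 486 (×3 each step).
Third component — ×(-2) each step: -1, 2, -4, 8, -16 → 32.
Fourth component: +5 each step; -34, -29, -24, -19, -14 → -9.
Putting it together: X  486  32  -9.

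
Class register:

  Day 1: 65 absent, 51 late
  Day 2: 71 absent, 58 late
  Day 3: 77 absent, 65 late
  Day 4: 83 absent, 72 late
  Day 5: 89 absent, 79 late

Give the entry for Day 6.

Absent: 65, 71, 77, 83, 89 → 95 (+6 each step).
Late goes 51, 58, 65, 72, 79 → 86 (+7 each step).
Putting it together: 95 absent, 86 late.

95 absent, 86 late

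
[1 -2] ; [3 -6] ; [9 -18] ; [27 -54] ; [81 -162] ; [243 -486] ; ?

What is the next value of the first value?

729

First value goes 1, 3, 9, 27, 81, 243 → 729 (×3 each step).
Second value: ×3 each step; -2, -6, -18, -54, -162, -486 → -1458.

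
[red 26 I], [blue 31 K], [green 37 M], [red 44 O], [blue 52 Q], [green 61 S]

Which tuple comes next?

For the colour, repeats red → blue → green: red, blue, green, red, blue, green → red.
For the second component, differences are 5, 6, 7, … (increasing by 1 each time): 26, 31, 37, 44, 52, 61 → 71.
Letter goes I, K, M, O, Q, S → U (letters move forward 2 places in the alphabet).
Combining the parts gives [red 71 U].

[red 71 U]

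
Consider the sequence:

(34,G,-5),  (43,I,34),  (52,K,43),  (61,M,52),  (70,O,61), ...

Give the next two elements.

(79,Q,70), (88,S,79)

For the first component, +9 each step: 34, 43, 52, 61, 70 → 79 → 88.
Letter: letters move forward 2 places in the alphabet; G, I, K, M, O → Q → S.
Third component: always the previous value of the first component, so -5, 34, 43, 52, 61 → 70 → 79.
So the next two elements are (79,Q,70) and (88,S,79).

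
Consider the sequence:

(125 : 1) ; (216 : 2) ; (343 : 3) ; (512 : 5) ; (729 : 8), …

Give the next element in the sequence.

First part: perfect cubes: 5³, 6³, 7³, …, so 125, 216, 343, 512, 729 → 1000.
Second part: each term is the sum of the two before it; 1, 2, 3, 5, 8 → 13.
So the next element is (1000 : 13).

(1000 : 13)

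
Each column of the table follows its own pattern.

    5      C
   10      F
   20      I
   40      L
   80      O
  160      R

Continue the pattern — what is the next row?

320  U

First component: 5, 10, 20, 40, 80, 160 → 320 (×2 each step).
Letter — letters move forward 3 places in the alphabet: C, F, I, L, O, R → U.
Putting it together: 320  U.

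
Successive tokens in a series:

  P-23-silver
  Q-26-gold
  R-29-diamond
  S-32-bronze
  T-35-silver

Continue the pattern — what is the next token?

U-38-gold

Letter: P, Q, R, S, T → U (letters move forward 1 place in the alphabet).
Second component — +3 each step: 23, 26, 29, 32, 35 → 38.
Rank — repeats silver → gold → diamond → bronze: silver, gold, diamond, bronze, silver → gold.
Combining the parts gives U-38-gold.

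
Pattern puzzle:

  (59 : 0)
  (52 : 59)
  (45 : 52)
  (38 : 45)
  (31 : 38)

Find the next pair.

First value — −7 each step: 59, 52, 45, 38, 31 → 24.
Second value — always the previous value of the first value: 0, 59, 52, 45, 38 → 31.
Combining the parts gives (24 : 31).

(24 : 31)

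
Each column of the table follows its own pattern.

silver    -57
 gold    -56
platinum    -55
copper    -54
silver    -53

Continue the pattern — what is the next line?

gold  -52

Metal — repeats silver → gold → platinum → copper: silver, gold, platinum, copper, silver → gold.
Second component goes -57, -56, -55, -54, -53 → -52 (+1 each step).
Combining the parts gives gold  -52.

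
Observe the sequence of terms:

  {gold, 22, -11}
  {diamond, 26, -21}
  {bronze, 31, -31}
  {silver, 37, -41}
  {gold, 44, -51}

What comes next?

{diamond, 52, -61}

Rank: repeats gold → diamond → bronze → silver, so gold, diamond, bronze, silver, gold → diamond.
Second value: 22, 26, 31, 37, 44 → 52 (differences are 4, 5, 6, … (increasing by 1 each time)).
Third value — −10 each step: -11, -21, -31, -41, -51 → -61.
So the next term is {diamond, 52, -61}.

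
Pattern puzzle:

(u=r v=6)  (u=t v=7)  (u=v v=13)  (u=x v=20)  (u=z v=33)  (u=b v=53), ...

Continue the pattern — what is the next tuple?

(u=d v=86)

U goes r, t, v, x, z, b → d (letters move forward 2 places in the alphabet, wrapping Z→A).
V: each term is the sum of the two before it, so 6, 7, 13, 20, 33, 53 → 86.
So the next tuple is (u=d v=86).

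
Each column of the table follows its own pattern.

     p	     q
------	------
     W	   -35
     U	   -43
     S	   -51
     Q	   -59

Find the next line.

Column p goes W, U, S, Q → O (letters move back 2 places in the alphabet).
For the column q, −8 each step: -35, -43, -51, -59 → -67.
Combining the parts gives O  -67.

O  -67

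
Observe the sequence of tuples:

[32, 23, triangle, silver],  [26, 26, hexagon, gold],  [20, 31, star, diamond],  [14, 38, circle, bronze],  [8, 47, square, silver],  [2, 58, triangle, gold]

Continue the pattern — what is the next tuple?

First coordinate — −6 each step: 32, 26, 20, 14, 8, 2 → -4.
Second coordinate: 23, 26, 31, 38, 47, 58 → 71 (differences are 3, 5, 7, … (increasing by 2 each time)).
Shape goes triangle, hexagon, star, circle, square, triangle → hexagon (repeats triangle → hexagon → star → circle → square).
Rank — repeats silver → gold → diamond → bronze: silver, gold, diamond, bronze, silver, gold → diamond.
So the next tuple is [-4, 71, hexagon, diamond].

[-4, 71, hexagon, diamond]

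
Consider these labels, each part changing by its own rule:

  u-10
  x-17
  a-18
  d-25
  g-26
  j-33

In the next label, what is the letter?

For the letter, letters move forward 3 places in the alphabet, wrapping Z→A: u, x, a, d, g, j → m.
Second component: alternating steps +7, +1, +7, +1, …; 10, 17, 18, 25, 26, 33 → 34.

m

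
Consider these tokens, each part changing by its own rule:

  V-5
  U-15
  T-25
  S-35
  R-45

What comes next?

Letter: letters move back 1 place in the alphabet, so V, U, T, S, R → Q.
Second component: 5, 15, 25, 35, 45 → 55 (+10 each step).
So the next token is Q-55.

Q-55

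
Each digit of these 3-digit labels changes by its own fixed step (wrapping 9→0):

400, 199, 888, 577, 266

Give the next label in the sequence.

First digit — −3 each step, mod 10: 4, 1, 8, 5, 2 → 9.
Second digit — −1 each step, mod 10: 0, 9, 8, 7, 6 → 5.
For the third digit, −1 each step, mod 10: 0, 9, 8, 7, 6 → 5.
Putting it together: 955.

955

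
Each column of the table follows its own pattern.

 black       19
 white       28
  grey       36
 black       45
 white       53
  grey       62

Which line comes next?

black  70

Shade goes black, white, grey, black, white, grey → black (repeats black → white → grey).
Second component goes 19, 28, 36, 45, 53, 62 → 70 (alternating steps +9, +8, +9, +8, …).
Combining the parts gives black  70.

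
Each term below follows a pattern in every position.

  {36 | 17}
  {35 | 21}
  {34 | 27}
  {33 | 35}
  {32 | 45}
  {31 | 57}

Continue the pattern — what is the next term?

First value: −1 each step, so 36, 35, 34, 33, 32, 31 → 30.
Second value: differences are 4, 6, 8, … (increasing by 2 each time), so 17, 21, 27, 35, 45, 57 → 71.
So the next term is {30 | 71}.

{30 | 71}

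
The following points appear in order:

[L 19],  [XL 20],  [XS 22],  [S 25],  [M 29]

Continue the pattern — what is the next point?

Size: L, XL, XS, S, M → L (runs through clothing sizes XS→XL).
Second entry — differences are 1, 2, 3, … (increasing by 1 each time): 19, 20, 22, 25, 29 → 34.
Putting it together: [L 34].

[L 34]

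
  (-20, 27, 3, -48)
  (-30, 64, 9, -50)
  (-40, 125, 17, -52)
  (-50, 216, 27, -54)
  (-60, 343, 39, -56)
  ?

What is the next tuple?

(-70, 512, 53, -58)

First component: −10 each step, so -20, -30, -40, -50, -60 → -70.
Second component — perfect cubes: 3³, 4³, 5³, …: 27, 64, 125, 216, 343 → 512.
Third component: differences are 6, 8, 10, … (increasing by 2 each time), so 3, 9, 17, 27, 39 → 53.
For the fourth component, −2 each step: -48, -50, -52, -54, -56 → -58.
Putting it together: (-70, 512, 53, -58).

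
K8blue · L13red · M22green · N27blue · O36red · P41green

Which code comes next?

Q50blue

Letter — letters move forward 1 place in the alphabet: K, L, M, N, O, P → Q.
Second component: 8, 13, 22, 27, 36, 41 → 50 (alternating steps +5, +9, +5, +9, …).
Colour: blue, red, green, blue, red, green → blue (repeats blue → red → green).
Combining the parts gives Q50blue.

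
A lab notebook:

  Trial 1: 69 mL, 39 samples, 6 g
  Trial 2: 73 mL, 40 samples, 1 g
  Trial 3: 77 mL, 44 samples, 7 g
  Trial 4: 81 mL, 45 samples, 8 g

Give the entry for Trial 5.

For the mL, +4 each step: 69, 73, 77, 81 → 85.
Samples: alternating steps +1, +4, +1, +4, …; 39, 40, 44, 45 → 49.
G goes 6, 1, 7, 8 → 15 (each term is the sum of the two before it).
Putting it together: 85 mL, 49 samples, 15 g.

85 mL, 49 samples, 15 g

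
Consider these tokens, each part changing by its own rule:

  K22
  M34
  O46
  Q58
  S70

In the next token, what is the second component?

Second component goes 22, 34, 46, 58, 70 → 82 (+12 each step).

82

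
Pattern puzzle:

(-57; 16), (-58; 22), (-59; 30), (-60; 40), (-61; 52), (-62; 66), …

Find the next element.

(-63; 82)

First slot goes -57, -58, -59, -60, -61, -62 → -63 (−1 each step).
Second slot goes 16, 22, 30, 40, 52, 66 → 82 (differences are 6, 8, 10, … (increasing by 2 each time)).
Combining the parts gives (-63; 82).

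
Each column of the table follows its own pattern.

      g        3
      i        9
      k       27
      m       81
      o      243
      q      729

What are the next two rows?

s  2187; u  6561

For the letter, letters move forward 2 places in the alphabet: g, i, k, m, o, q → s → u.
Second component: 3, 9, 27, 81, 243, 729 → 2187 → 6561 (×3 each step).
Putting the parts together: s  2187 and then u  6561.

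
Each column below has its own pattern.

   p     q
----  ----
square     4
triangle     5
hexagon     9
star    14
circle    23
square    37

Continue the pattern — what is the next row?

triangle  60

Column p — repeats square → triangle → hexagon → star → circle: square, triangle, hexagon, star, circle, square → triangle.
Column q: each term is the sum of the two before it; 4, 5, 9, 14, 23, 37 → 60.
So the next row is triangle  60.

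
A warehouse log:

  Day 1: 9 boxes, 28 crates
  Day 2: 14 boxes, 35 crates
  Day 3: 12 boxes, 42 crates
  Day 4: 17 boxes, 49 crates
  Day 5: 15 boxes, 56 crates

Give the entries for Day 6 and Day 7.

20 boxes, 63 crates; 18 boxes, 70 crates

Boxes: alternating steps +5, −2, +5, −2, …, so 9, 14, 12, 17, 15 → 20 → 18.
Crates — +7 each step: 28, 35, 42, 49, 56 → 63 → 70.
Putting the parts together: 20 boxes, 63 crates and then 18 boxes, 70 crates.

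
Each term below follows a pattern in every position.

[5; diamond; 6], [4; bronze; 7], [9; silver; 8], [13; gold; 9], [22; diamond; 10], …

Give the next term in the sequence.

[35; bronze; 11]

First coordinate goes 5, 4, 9, 13, 22 → 35 (each term is the sum of the two before it).
For the rank, repeats diamond → bronze → silver → gold: diamond, bronze, silver, gold, diamond → bronze.
Third coordinate — +1 each step: 6, 7, 8, 9, 10 → 11.
So the next term is [35; bronze; 11].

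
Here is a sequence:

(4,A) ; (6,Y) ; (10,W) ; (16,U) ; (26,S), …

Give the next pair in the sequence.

First entry: each term is the sum of the two before it, so 4, 6, 10, 16, 26 → 42.
Letter: letters move back 2 places in the alphabet, wrapping A→Z; A, Y, W, U, S → Q.
Putting it together: (42,Q).

(42,Q)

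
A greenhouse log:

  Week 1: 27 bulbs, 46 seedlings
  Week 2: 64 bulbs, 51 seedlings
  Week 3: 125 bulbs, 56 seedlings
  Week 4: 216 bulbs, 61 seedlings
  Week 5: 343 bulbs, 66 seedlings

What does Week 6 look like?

Bulbs goes 27, 64, 125, 216, 343 → 512 (perfect cubes: 3³, 4³, 5³, …).
Seedlings — +5 each step: 46, 51, 56, 61, 66 → 71.
So the next record is 512 bulbs, 71 seedlings.

512 bulbs, 71 seedlings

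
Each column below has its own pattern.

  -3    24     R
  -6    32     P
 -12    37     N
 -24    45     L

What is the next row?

First component goes -3, -6, -12, -24 → -48 (×2 each step).
Second component: 24, 32, 37, 45 → 50 (alternating steps +8, +5, +8, +5, …).
Letter: R, P, N, L → J (letters move back 2 places in the alphabet).
Combining the parts gives -48  50  J.

-48  50  J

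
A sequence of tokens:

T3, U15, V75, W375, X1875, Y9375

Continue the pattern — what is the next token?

Z46875

Letter: letters move forward 1 place in the alphabet; T, U, V, W, X, Y → Z.
Second component: ×5 each step; 3, 15, 75, 375, 1875, 9375 → 46875.
Combining the parts gives Z46875.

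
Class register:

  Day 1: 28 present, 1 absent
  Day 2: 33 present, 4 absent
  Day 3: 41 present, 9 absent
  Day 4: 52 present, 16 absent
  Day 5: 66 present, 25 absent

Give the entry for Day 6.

83 present, 36 absent

For the present, differences are 5, 8, 11, … (increasing by 3 each time): 28, 33, 41, 52, 66 → 83.
Absent — perfect squares: 1², 2², 3², …: 1, 4, 9, 16, 25 → 36.
So the next line is 83 present, 36 absent.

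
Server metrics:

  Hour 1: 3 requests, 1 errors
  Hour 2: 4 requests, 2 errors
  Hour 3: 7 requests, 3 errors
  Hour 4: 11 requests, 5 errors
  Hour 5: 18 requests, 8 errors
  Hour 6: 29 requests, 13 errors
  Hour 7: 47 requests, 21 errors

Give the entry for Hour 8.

For the requests, each term is the sum of the two before it: 3, 4, 7, 11, 18, 29, 47 → 76.
Errors: 1, 2, 3, 5, 8, 13, 21 → 34 (each term is the sum of the two before it).
So the next record is 76 requests, 34 errors.

76 requests, 34 errors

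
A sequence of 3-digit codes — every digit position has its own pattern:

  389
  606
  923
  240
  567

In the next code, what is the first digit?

First digit: +3 each step, mod 10; 3, 6, 9, 2, 5 → 8.

8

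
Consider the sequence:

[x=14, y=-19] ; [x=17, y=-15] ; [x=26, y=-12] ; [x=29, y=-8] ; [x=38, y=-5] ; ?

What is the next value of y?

Y: alternating steps +4, +3, +4, +3, …, so -19, -15, -12, -8, -5 → -1.

-1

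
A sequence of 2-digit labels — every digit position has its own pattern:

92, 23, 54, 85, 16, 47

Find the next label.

78

First digit: +3 each step, mod 10, so 9, 2, 5, 8, 1, 4 → 7.
Second digit goes 2, 3, 4, 5, 6, 7 → 8 (+1 each step, mod 10).
So the next label is 78.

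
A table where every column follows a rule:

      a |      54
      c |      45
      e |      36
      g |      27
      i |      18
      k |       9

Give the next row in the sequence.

m  0

For the letter, letters move forward 2 places in the alphabet: a, c, e, g, i, k → m.
Second component: 54, 45, 36, 27, 18, 9 → 0 (−9 each step).
Combining the parts gives m  0.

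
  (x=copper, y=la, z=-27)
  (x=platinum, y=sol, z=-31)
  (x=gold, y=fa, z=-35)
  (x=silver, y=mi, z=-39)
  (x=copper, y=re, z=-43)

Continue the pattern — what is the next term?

(x=platinum, y=do, z=-47)

X — repeats copper → platinum → gold → silver: copper, platinum, gold, silver, copper → platinum.
Y: runs backward through the solfège scale do→ti; la, sol, fa, mi, re → do.
Z: −4 each step; -27, -31, -35, -39, -43 → -47.
So the next term is (x=platinum, y=do, z=-47).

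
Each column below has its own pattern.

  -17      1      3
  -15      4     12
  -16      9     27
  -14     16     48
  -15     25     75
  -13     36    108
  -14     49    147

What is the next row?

-12  64  192

First component: alternating steps +2, −1, +2, −1, …; -17, -15, -16, -14, -15, -13, -14 → -12.
Second component: perfect squares: 1², 2², 3², …, so 1, 4, 9, 16, 25, 36, 49 → 64.
Third component — always 3 × the second component: 3, 12, 27, 48, 75, 108, 147 → 192.
Putting it together: -12  64  192.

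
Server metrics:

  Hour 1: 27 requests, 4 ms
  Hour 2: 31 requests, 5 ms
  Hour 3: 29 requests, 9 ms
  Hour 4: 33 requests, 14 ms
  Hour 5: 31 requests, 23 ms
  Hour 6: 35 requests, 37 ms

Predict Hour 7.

33 requests, 60 ms

Requests — alternating steps +4, −2, +4, −2, …: 27, 31, 29, 33, 31, 35 → 33.
Ms: 4, 5, 9, 14, 23, 37 → 60 (each term is the sum of the two before it).
So the next line is 33 requests, 60 ms.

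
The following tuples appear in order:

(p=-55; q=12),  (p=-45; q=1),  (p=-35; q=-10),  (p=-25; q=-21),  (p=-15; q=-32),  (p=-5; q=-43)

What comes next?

For the p, +10 each step: -55, -45, -35, -25, -15, -5 → 5.
Q — −11 each step: 12, 1, -10, -21, -32, -43 → -54.
So the next tuple is (p=5; q=-54).

(p=5; q=-54)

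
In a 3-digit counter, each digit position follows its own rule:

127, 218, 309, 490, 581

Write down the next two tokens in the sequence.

First digit goes 1, 2, 3, 4, 5 → 6 → 7 (+1 each step, mod 10).
Second digit goes 2, 1, 0, 9, 8 → 7 → 6 (−1 each step, mod 10).
Third digit: 7, 8, 9, 0, 1 → 2 → 3 (+1 each step, mod 10).
So the next two tokens are 672 and 763.

672 then 763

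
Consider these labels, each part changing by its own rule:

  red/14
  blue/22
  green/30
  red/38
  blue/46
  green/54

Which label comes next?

Colour goes red, blue, green, red, blue, green → red (repeats red → blue → green).
Second component: +8 each step, so 14, 22, 30, 38, 46, 54 → 62.
Combining the parts gives red/62.

red/62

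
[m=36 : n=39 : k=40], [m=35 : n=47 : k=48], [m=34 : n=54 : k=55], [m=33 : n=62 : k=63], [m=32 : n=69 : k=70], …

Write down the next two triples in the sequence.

[m=31 : n=77 : k=78], [m=30 : n=84 : k=85]

M: −1 each step; 36, 35, 34, 33, 32 → 31 → 30.
N goes 39, 47, 54, 62, 69 → 77 → 84 (alternating steps +8, +7, +8, +7, …).
K — always 1 more than the n: 40, 48, 55, 63, 70 → 78 → 85.
So the next two triples are [m=31 : n=77 : k=78] and [m=30 : n=84 : k=85].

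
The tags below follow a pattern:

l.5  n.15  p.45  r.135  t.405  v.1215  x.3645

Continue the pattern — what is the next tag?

Letter: letters move forward 2 places in the alphabet; l, n, p, r, t, v, x → z.
Second component: ×3 each step, so 5, 15, 45, 135, 405, 1215, 3645 → 10935.
Putting it together: z.10935.

z.10935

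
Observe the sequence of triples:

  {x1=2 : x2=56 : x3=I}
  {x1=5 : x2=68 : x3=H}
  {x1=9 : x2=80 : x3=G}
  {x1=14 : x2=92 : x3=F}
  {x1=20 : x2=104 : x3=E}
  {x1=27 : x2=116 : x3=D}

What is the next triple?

{x1=35 : x2=128 : x3=C}

X1: differences are 3, 4, 5, … (increasing by 1 each time), so 2, 5, 9, 14, 20, 27 → 35.
X2: 56, 68, 80, 92, 104, 116 → 128 (+12 each step).
X3: letters move back 1 place in the alphabet; I, H, G, F, E, D → C.
Combining the parts gives {x1=35 : x2=128 : x3=C}.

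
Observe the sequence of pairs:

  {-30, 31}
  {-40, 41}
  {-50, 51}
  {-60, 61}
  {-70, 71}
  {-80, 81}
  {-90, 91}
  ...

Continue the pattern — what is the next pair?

First component — −10 each step: -30, -40, -50, -60, -70, -80, -90 → -100.
Second component: 31, 41, 51, 61, 71, 81, 91 → 101 (together with the first component always sums to 1).
Combining the parts gives {-100, 101}.

{-100, 101}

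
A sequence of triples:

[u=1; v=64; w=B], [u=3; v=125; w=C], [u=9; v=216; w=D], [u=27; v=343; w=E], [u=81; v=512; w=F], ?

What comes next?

[u=243; v=729; w=G]

U: 1, 3, 9, 27, 81 → 243 (×3 each step).
V goes 64, 125, 216, 343, 512 → 729 (perfect cubes: 4³, 5³, 6³, …).
W goes B, C, D, E, F → G (letters move forward 1 place in the alphabet).
So the next triple is [u=243; v=729; w=G].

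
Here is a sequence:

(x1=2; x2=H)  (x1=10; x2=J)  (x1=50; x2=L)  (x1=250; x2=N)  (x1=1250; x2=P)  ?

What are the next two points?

X1: ×5 each step, so 2, 10, 50, 250, 1250 → 6250 → 31250.
X2: H, J, L, N, P → R → T (letters move forward 2 places in the alphabet).
Putting the parts together: (x1=6250; x2=R) and then (x1=31250; x2=T).

(x1=6250; x2=R), (x1=31250; x2=T)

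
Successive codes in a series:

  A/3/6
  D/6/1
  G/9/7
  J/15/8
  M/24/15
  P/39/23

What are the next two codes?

S/63/38 then V/102/61

Letter: letters move forward 3 places in the alphabet; A, D, G, J, M, P → S → V.
Second component: each term is the sum of the two before it, so 3, 6, 9, 15, 24, 39 → 63 → 102.
Third component — each term is the sum of the two before it: 6, 1, 7, 8, 15, 23 → 38 → 61.
So the next two codes are S/63/38 and V/102/61.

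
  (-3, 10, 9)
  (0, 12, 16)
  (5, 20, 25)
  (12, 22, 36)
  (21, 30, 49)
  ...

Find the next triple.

First component: differences are 3, 5, 7, … (increasing by 2 each time), so -3, 0, 5, 12, 21 → 32.
For the second component, alternating steps +2, +8, +2, +8, …: 10, 12, 20, 22, 30 → 32.
Third component goes 9, 16, 25, 36, 49 → 64 (perfect squares: 3², 4², 5², …).
So the next triple is (32, 32, 64).

(32, 32, 64)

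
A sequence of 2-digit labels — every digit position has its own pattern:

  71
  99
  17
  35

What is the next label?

53

First digit: +2 each step, mod 10, so 7, 9, 1, 3 → 5.
Second digit: −2 each step, mod 10; 1, 9, 7, 5 → 3.
So the next label is 53.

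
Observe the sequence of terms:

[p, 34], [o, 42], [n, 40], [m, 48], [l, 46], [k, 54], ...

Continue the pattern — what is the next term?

Letter goes p, o, n, m, l, k → j (letters move back 1 place in the alphabet).
For the second entry, alternating steps +8, −2, +8, −2, …: 34, 42, 40, 48, 46, 54 → 52.
Putting it together: [j, 52].

[j, 52]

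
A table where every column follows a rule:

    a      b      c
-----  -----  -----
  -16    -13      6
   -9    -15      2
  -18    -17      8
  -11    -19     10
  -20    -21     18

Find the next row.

-13  -23  28

Column a: -16, -9, -18, -11, -20 → -13 (alternating steps +7, −9, +7, −9, …).
Column b: -13, -15, -17, -19, -21 → -23 (−2 each step).
For the column c, each term is the sum of the two before it: 6, 2, 8, 10, 18 → 28.
Putting it together: -13  -23  28.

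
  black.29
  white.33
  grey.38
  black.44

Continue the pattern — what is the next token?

white.51

Shade — repeats black → white → grey: black, white, grey, black → white.
Second component — differences are 4, 5, 6, … (increasing by 1 each time): 29, 33, 38, 44 → 51.
So the next token is white.51.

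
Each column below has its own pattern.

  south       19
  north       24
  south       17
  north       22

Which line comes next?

south  15

For the direction, alternates south ↔ north: south, north, south, north → south.
Second component goes 19, 24, 17, 22 → 15 (alternating steps +5, −7, +5, −7, …).
Putting it together: south  15.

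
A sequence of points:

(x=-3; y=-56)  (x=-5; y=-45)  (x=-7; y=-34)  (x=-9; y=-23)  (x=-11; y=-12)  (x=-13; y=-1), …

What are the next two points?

X: -3, -5, -7, -9, -11, -13 → -15 → -17 (−2 each step).
Y: -56, -45, -34, -23, -12, -1 → 10 → 21 (+11 each step).
So the next two points are (x=-15; y=10) and (x=-17; y=21).

(x=-15; y=10), (x=-17; y=21)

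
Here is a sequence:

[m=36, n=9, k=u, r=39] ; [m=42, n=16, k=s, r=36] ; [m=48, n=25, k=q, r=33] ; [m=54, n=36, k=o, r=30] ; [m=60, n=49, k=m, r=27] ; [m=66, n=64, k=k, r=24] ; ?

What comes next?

[m=72, n=81, k=i, r=21]

M — +6 each step: 36, 42, 48, 54, 60, 66 → 72.
N: perfect squares: 3², 4², 5², …; 9, 16, 25, 36, 49, 64 → 81.
K: u, s, q, o, m, k → i (letters move back 2 places in the alphabet).
R — −3 each step: 39, 36, 33, 30, 27, 24 → 21.
Combining the parts gives [m=72, n=81, k=i, r=21].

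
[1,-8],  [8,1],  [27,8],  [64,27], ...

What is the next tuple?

[125,64]

For the first coordinate, perfect cubes: 1³, 2³, 3³, …: 1, 8, 27, 64 → 125.
Second coordinate — always the previous value of the first coordinate: -8, 1, 8, 27 → 64.
Combining the parts gives [125,64].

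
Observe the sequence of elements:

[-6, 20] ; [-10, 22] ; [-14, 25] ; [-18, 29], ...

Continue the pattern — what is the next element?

[-22, 34]

First value: −4 each step; -6, -10, -14, -18 → -22.
Second value — differences are 2, 3, 4, … (increasing by 1 each time): 20, 22, 25, 29 → 34.
Combining the parts gives [-22, 34].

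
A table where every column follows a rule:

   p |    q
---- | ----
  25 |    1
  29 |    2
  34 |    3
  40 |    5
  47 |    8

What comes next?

55  13

Column p — differences are 4, 5, 6, … (increasing by 1 each time): 25, 29, 34, 40, 47 → 55.
Column q: 1, 2, 3, 5, 8 → 13 (each term is the sum of the two before it).
Putting it together: 55  13.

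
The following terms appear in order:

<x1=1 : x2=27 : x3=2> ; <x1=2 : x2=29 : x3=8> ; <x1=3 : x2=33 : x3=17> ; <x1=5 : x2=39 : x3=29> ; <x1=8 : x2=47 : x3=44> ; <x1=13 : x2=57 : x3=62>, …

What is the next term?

For the x1, each term is the sum of the two before it: 1, 2, 3, 5, 8, 13 → 21.
X2: differences are 2, 4, 6, … (increasing by 2 each time), so 27, 29, 33, 39, 47, 57 → 69.
X3 — differences are 6, 9, 12, … (increasing by 3 each time): 2, 8, 17, 29, 44, 62 → 83.
Putting it together: <x1=21 : x2=69 : x3=83>.

<x1=21 : x2=69 : x3=83>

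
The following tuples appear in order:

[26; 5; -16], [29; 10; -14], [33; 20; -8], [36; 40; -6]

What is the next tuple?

First component: alternating steps +3, +4, +3, +4, …; 26, 29, 33, 36 → 40.
Second component: ×2 each step; 5, 10, 20, 40 → 80.
Third component: -16, -14, -8, -6 → 0 (alternating steps +2, +6, +2, +6, …).
Putting it together: [40; 80; 0].

[40; 80; 0]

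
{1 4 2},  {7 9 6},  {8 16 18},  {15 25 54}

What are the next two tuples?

First slot: each term is the sum of the two before it, so 1, 7, 8, 15 → 23 → 38.
For the second slot, perfect squares: 2², 3², 4², …: 4, 9, 16, 25 → 36 → 49.
Third slot — ×3 each step: 2, 6, 18, 54 → 162 → 486.
So the next two tuples are {23 36 162} and {38 49 486}.

{23 36 162}, {38 49 486}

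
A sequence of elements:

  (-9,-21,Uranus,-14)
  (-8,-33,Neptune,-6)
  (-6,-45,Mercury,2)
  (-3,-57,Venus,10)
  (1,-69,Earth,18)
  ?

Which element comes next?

First entry: differences are 1, 2, 3, … (increasing by 1 each time), so -9, -8, -6, -3, 1 → 6.
Second entry: −12 each step; -21, -33, -45, -57, -69 → -81.
Planet — runs through the planets Mercury→Neptune: Uranus, Neptune, Mercury, Venus, Earth → Mars.
Fourth entry — +8 each step: -14, -6, 2, 10, 18 → 26.
So the next element is (6,-81,Mars,26).

(6,-81,Mars,26)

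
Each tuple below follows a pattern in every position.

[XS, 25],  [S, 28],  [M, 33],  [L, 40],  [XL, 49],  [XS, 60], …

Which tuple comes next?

[S, 73]

For the size, repeats XS → S → M → L → XL: XS, S, M, L, XL, XS → S.
Second value goes 25, 28, 33, 40, 49, 60 → 73 (differences are 3, 5, 7, … (increasing by 2 each time)).
So the next tuple is [S, 73].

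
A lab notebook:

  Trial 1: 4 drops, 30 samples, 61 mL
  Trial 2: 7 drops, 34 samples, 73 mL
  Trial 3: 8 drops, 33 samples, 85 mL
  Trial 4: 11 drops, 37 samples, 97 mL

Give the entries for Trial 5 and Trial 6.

Drops — alternating steps +3, +1, +3, +1, …: 4, 7, 8, 11 → 12 → 15.
Samples: alternating steps +4, −1, +4, −1, …; 30, 34, 33, 37 → 36 → 40.
ML: +12 each step, so 61, 73, 85, 97 → 109 → 121.
Putting the parts together: 12 drops, 36 samples, 109 mL and then 15 drops, 40 samples, 121 mL.

12 drops, 36 samples, 109 mL; 15 drops, 40 samples, 121 mL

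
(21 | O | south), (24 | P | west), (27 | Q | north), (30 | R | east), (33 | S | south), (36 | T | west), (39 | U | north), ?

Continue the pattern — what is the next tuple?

First component: +3 each step, so 21, 24, 27, 30, 33, 36, 39 → 42.
Letter: letters move forward 1 place in the alphabet, so O, P, Q, R, S, T, U → V.
For the direction, repeats south → west → north → east: south, west, north, east, south, west, north → east.
Putting it together: (42 | V | east).

(42 | V | east)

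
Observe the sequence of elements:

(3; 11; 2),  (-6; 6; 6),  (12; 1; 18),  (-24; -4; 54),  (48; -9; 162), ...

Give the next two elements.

(-96; -14; 486), (192; -19; 1458)

First coordinate — ×(-2) each step: 3, -6, 12, -24, 48 → -96 → 192.
Second coordinate goes 11, 6, 1, -4, -9 → -14 → -19 (−5 each step).
Third coordinate: 2, 6, 18, 54, 162 → 486 → 1458 (×3 each step).
Putting the parts together: (-96; -14; 486) and then (192; -19; 1458).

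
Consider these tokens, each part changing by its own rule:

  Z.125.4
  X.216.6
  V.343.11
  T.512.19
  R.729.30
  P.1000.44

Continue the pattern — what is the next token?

N.1331.61

Letter: letters move back 2 places in the alphabet, so Z, X, V, T, R, P → N.
Second component: 125, 216, 343, 512, 729, 1000 → 1331 (perfect cubes: 5³, 6³, 7³, …).
Third component: 4, 6, 11, 19, 30, 44 → 61 (differences are 2, 5, 8, … (increasing by 3 each time)).
So the next token is N.1331.61.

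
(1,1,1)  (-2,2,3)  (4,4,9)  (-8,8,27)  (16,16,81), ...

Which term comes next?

(-32,32,243)

First value: ×(-2) each step; 1, -2, 4, -8, 16 → -32.
Second value: 1, 2, 4, 8, 16 → 32 (×2 each step).
Third value: 1, 3, 9, 27, 81 → 243 (×3 each step).
So the next term is (-32,32,243).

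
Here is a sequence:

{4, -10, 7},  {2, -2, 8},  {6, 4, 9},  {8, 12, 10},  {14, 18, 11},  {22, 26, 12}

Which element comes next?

{36, 32, 13}

First entry goes 4, 2, 6, 8, 14, 22 → 36 (each term is the sum of the two before it).
For the second entry, alternating steps +8, +6, +8, +6, …: -10, -2, 4, 12, 18, 26 → 32.
Third entry — +1 each step: 7, 8, 9, 10, 11, 12 → 13.
So the next element is {36, 32, 13}.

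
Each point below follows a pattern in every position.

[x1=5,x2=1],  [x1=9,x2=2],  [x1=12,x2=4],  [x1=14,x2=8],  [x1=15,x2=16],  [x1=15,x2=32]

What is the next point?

X1: differences are 4, 3, 2, … (decreasing by 1 each time), so 5, 9, 12, 14, 15, 15 → 14.
X2 goes 1, 2, 4, 8, 16, 32 → 64 (×2 each step).
So the next point is [x1=14,x2=64].

[x1=14,x2=64]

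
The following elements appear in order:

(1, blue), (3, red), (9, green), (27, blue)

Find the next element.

(81, red)

First component: 1, 3, 9, 27 → 81 (×3 each step).
Colour — repeats blue → red → green: blue, red, green, blue → red.
Combining the parts gives (81, red).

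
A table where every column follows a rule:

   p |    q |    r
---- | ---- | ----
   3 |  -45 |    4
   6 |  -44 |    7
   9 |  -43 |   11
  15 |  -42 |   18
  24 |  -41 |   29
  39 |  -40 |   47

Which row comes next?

For the column p, each term is the sum of the two before it: 3, 6, 9, 15, 24, 39 → 63.
Column q: -45, -44, -43, -42, -41, -40 → -39 (+1 each step).
Column r: each term is the sum of the two before it; 4, 7, 11, 18, 29, 47 → 76.
Putting it together: 63  -39  76.

63  -39  76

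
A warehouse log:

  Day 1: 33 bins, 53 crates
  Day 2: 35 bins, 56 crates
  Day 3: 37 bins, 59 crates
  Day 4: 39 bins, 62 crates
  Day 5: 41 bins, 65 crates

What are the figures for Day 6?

Bins goes 33, 35, 37, 39, 41 → 43 (+2 each step).
Crates: +3 each step; 53, 56, 59, 62, 65 → 68.
Putting it together: 43 bins, 68 crates.

43 bins, 68 crates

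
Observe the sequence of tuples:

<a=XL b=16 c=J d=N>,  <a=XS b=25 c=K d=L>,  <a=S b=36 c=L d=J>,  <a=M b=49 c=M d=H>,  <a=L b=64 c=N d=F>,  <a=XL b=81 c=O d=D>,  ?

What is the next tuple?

<a=XS b=100 c=P d=B>

A — repeats XL → XS → S → M → L: XL, XS, S, M, L, XL → XS.
B — perfect squares: 4², 5², 6², …: 16, 25, 36, 49, 64, 81 → 100.
For the c, letters move forward 1 place in the alphabet: J, K, L, M, N, O → P.
D: letters move back 2 places in the alphabet, so N, L, J, H, F, D → B.
Combining the parts gives <a=XS b=100 c=P d=B>.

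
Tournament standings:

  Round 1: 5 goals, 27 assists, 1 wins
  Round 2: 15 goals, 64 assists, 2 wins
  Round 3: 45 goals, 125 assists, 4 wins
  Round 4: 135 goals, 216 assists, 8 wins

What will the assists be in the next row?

343

Assists: 27, 64, 125, 216 → 343 (perfect cubes: 3³, 4³, 5³, …).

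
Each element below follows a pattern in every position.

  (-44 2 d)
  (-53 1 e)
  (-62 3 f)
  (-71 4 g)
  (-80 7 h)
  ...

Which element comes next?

(-89 11 i)

First slot: −9 each step; -44, -53, -62, -71, -80 → -89.
For the second slot, each term is the sum of the two before it: 2, 1, 3, 4, 7 → 11.
Letter: letters move forward 1 place in the alphabet; d, e, f, g, h → i.
Combining the parts gives (-89 11 i).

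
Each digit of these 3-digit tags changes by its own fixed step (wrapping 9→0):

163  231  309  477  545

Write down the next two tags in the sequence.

613 then 781

First digit: +1 each step, mod 10; 1, 2, 3, 4, 5 → 6 → 7.
Second digit: −3 each step, mod 10; 6, 3, 0, 7, 4 → 1 → 8.
For the third digit, −2 each step, mod 10: 3, 1, 9, 7, 5 → 3 → 1.
So the next two tags are 613 and 781.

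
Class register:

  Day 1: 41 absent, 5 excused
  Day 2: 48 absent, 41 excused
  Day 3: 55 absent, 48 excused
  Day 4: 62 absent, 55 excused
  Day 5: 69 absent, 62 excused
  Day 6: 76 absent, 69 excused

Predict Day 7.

83 absent, 76 excused

Absent: +7 each step; 41, 48, 55, 62, 69, 76 → 83.
Excused: 5, 41, 48, 55, 62, 69 → 76 (always the previous value of the absent).
Putting it together: 83 absent, 76 excused.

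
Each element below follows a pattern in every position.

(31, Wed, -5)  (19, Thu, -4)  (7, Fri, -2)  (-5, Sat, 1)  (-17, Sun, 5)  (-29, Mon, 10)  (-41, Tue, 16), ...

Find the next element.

(-53, Wed, 23)

First slot: 31, 19, 7, -5, -17, -29, -41 → -53 (−12 each step).
Day goes Wed, Thu, Fri, Sat, Sun, Mon, Tue → Wed (runs through the weekdays Mon→Sun).
Third slot: differences are 1, 2, 3, … (increasing by 1 each time); -5, -4, -2, 1, 5, 10, 16 → 23.
Combining the parts gives (-53, Wed, 23).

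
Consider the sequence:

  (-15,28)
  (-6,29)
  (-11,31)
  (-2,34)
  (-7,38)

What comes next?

First value goes -15, -6, -11, -2, -7 → 2 (alternating steps +9, −5, +9, −5, …).
Second value: differences are 1, 2, 3, … (increasing by 1 each time); 28, 29, 31, 34, 38 → 43.
Combining the parts gives (2,43).

(2,43)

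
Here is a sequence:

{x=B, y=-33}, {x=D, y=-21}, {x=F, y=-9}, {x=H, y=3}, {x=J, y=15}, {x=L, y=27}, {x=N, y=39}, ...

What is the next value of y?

51

X — letters move forward 2 places in the alphabet: B, D, F, H, J, L, N → P.
Y: +12 each step, so -33, -21, -9, 3, 15, 27, 39 → 51.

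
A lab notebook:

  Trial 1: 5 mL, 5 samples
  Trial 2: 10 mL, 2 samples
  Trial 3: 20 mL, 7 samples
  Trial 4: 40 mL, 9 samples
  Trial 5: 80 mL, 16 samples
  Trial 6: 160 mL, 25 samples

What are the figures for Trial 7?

ML: ×2 each step; 5, 10, 20, 40, 80, 160 → 320.
Samples: 5, 2, 7, 9, 16, 25 → 41 (each term is the sum of the two before it).
Putting it together: 320 mL, 41 samples.

320 mL, 41 samples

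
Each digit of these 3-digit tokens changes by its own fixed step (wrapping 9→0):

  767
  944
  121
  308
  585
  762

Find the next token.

949

First digit goes 7, 9, 1, 3, 5, 7 → 9 (+2 each step, mod 10).
For the second digit, −2 each step, mod 10: 6, 4, 2, 0, 8, 6 → 4.
Third digit: −3 each step, mod 10, so 7, 4, 1, 8, 5, 2 → 9.
Combining the parts gives 949.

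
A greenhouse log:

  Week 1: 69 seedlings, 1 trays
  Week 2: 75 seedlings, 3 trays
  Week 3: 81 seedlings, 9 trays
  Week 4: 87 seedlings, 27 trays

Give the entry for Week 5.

93 seedlings, 81 trays

Seedlings: +6 each step, so 69, 75, 81, 87 → 93.
Trays: ×3 each step, so 1, 3, 9, 27 → 81.
Combining the parts gives 93 seedlings, 81 trays.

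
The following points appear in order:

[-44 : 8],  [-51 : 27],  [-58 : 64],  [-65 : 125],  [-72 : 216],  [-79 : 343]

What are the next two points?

[-86 : 512], [-93 : 729]

First value — −7 each step: -44, -51, -58, -65, -72, -79 → -86 → -93.
Second value goes 8, 27, 64, 125, 216, 343 → 512 → 729 (perfect cubes: 2³, 3³, 4³, …).
Putting the parts together: [-86 : 512] and then [-93 : 729].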